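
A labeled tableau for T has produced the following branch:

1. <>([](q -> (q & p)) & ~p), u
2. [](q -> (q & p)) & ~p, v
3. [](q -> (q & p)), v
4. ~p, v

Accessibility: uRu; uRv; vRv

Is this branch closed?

Not closed

No world carries both an atom and its negation.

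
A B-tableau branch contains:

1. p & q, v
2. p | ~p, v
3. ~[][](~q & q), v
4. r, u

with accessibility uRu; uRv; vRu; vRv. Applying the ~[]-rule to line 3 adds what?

a fresh world w with vRw, and ~[](~q & q) at w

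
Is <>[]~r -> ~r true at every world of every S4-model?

Tableau for the negation ~(<>[]~r -> ~r):
1. ~(<>[]~r -> ~r), u
2. <>[]~r, u   [~->-rule on 1]
3. r, u   [~->-rule on 1]
4. []~r, v   [<>-rule on 2: fresh world v, uRv]
5. ~r, v   [[]-rule on 4 via vRv]
Accessibility: uRu, uRv, vRv
The negation has an open branch (countermodel exists).

Invalid (countermodel exists)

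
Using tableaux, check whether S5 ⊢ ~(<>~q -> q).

Not valid

Tableau for the negation <>~q -> q:
1. <>~q -> q, 0
2. q, 0
Accessibility: 0R0
The negation has an open branch (countermodel exists).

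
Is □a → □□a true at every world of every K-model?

Tableau for the negation ¬(□a → □□a):
1. ¬(□a → □□a), 0
2. □a, 0
3. ¬□□a, 0
4. ¬□a, 1
5. a, 1
6. ¬a, 2
Accessibility: 0R1, 1R2
The negation has an open branch (countermodel exists).

No, not valid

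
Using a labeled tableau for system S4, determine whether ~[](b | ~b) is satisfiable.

1. ~[](b | ~b), w0
2. ~(b | ~b), w1
3. ~b, w1
4. b, w1
Accessibility: w0Rw0, w0Rw1, w1Rw1
Branch closes: b and ~b both at w1.
All branches of the tableau close; one closing branch shown above.

Unsatisfiable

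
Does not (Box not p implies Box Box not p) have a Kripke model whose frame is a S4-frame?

1. not (Box not p implies Box Box not p), u
2. Box not p, u
3. not Box Box not p, u
4. not p, u
5. not Box not p, v
6. not p, v
7. p, w
8. not p, w
Accessibility: uRu, uRv, uRw, vRv, vRw, wRw
Branch closes: p and not p both at w.
Every branch closes; the branch above is one of them.

Unsatisfiable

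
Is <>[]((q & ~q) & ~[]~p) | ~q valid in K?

Invalid (countermodel exists)

Tableau for the negation ~(<>[]((q & ~q) & ~[]~p) | ~q):
1. ~(<>[]((q & ~q) & ~[]~p) | ~q), u
2. ~<>[]((q & ~q) & ~[]~p), u
3. q, u
The negation has an open branch (countermodel exists).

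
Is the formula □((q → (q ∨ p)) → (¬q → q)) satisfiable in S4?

Satisfiable

1. □((q → (q ∨ p)) → (¬q → q)), u
2. (q → (q ∨ p)) → (¬q → q), u   [□-rule on 1 via uRu]
3. ¬q → q, u   [→-rule on 2 (branches; this branch)]
4. q, u   [→-rule on 3 (branches; this branch)]
Accessibility: uRu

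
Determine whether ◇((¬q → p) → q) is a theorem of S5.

Tableau for the negation ¬◇((¬q → p) → q):
1. ¬◇((¬q → p) → q), w0
2. ¬((¬q → p) → q), w0
3. ¬q → p, w0
4. ¬q, w0
5. p, w0
Accessibility: w0Rw0
The negation has an open branch (countermodel exists).

No, not valid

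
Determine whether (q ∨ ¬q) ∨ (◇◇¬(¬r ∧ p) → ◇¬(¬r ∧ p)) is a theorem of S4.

Valid

Tableau for the negation ¬((q ∨ ¬q) ∨ (◇◇¬(¬r ∧ p) → ◇¬(¬r ∧ p))):
1. ¬((q ∨ ¬q) ∨ (◇◇¬(¬r ∧ p) → ◇¬(¬r ∧ p))), 0
2. ¬(q ∨ ¬q), 0   [¬∨-rule on 1]
3. ¬(◇◇¬(¬r ∧ p) → ◇¬(¬r ∧ p)), 0   [¬∨-rule on 1]
4. ¬q, 0   [¬∨-rule on 2]
5. q, 0   [¬∨-rule on 2]
Accessibility: 0R0
Branch closes: q and ¬q both at 0.
All branches of the negation close; one closing branch shown above.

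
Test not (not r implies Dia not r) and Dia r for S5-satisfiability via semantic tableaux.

Unsatisfiable

1. not (not r implies Dia not r) and Dia r, u
2. not (not r implies Dia not r), u   [and-rule on 1]
3. Dia r, u   [and-rule on 1]
4. not r, u   [neg-implies-rule on 2]
5. not Dia not r, u   [neg-implies-rule on 2]
6. r, u   [neg-Dia-rule on 5 via uRu]
Accessibility: uRu
Branch closes: r and not r both at u.
Every branch closes; the branch above is one of them.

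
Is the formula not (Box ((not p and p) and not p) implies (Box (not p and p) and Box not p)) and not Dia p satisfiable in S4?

1. not (Box ((not p and p) and not p) implies (Box (not p and p) and Box not p)) and not Dia p, 0
2. not (Box ((not p and p) and not p) implies (Box (not p and p) and Box not p)), 0
3. not Dia p, 0
4. Box ((not p and p) and not p), 0
5. not (Box (not p and p) and Box not p), 0
6. not p, 0
7. (not p and p) and not p, 0
8. not p and p, 0
9. p, 0
Accessibility: 0R0
Branch closes: p and not p both at 0.
All branches of the tableau close; one closing branch shown above.

Unsatisfiable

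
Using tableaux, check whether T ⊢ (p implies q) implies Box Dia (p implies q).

Tableau for the negation not ((p implies q) implies Box Dia (p implies q)):
1. not ((p implies q) implies Box Dia (p implies q)), 0
2. p implies q, 0
3. not Box Dia (p implies q), 0
4. q, 0
5. not Dia (p implies q), 1
6. not (p implies q), 1
7. p, 1
8. not q, 1
Accessibility: 0R0, 0R1, 1R1
The negation has an open branch (countermodel exists).

Not valid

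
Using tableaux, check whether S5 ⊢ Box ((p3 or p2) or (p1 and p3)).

Tableau for the negation not Box ((p3 or p2) or (p1 and p3)):
1. not Box ((p3 or p2) or (p1 and p3)), w0
2. not ((p3 or p2) or (p1 and p3)), w1
3. not (p3 or p2), w1
4. not (p1 and p3), w1
5. not p3, w1
6. not p2, w1
Accessibility: w0Rw0, w0Rw1, w1Rw0, w1Rw1
The negation has an open branch (countermodel exists).

Invalid (countermodel exists)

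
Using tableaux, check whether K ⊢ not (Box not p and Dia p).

Yes, valid

Tableau for the negation Box not p and Dia p:
1. Box not p and Dia p, u
2. Box not p, u
3. Dia p, u
4. p, v
5. not p, v
Accessibility: uRv
Branch closes: p and not p both at v.
All branches of the negation close; one closing branch shown above.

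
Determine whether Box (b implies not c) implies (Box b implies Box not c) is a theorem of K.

Valid

Tableau for the negation not (Box (b implies not c) implies (Box b implies Box not c)):
1. not (Box (b implies not c) implies (Box b implies Box not c)), u
2. Box (b implies not c), u
3. not (Box b implies Box not c), u
4. Box b, u
5. not Box not c, u
6. c, v
7. b implies not c, v
8. b, v
9. not c, v
Accessibility: uRv
Branch closes: c and not c both at v.
All branches of the negation close; one closing branch shown above.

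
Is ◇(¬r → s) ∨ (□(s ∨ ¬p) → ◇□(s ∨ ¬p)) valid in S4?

Yes, valid

Tableau for the negation ¬(◇(¬r → s) ∨ (□(s ∨ ¬p) → ◇□(s ∨ ¬p))):
1. ¬(◇(¬r → s) ∨ (□(s ∨ ¬p) → ◇□(s ∨ ¬p))), u
2. ¬◇(¬r → s), u
3. ¬(□(s ∨ ¬p) → ◇□(s ∨ ¬p)), u
4. □(s ∨ ¬p), u
5. ¬◇□(s ∨ ¬p), u
6. ¬(¬r → s), u
7. ¬r, u
8. ¬s, u
9. s ∨ ¬p, u
10. ¬□(s ∨ ¬p), u
11. ¬p, u
12. ¬(s ∨ ¬p), v
13. ¬s, v
14. p, v
15. ¬(¬r → s), v
16. ¬r, v
17. s ∨ ¬p, v
18. ¬□(s ∨ ¬p), v
19. ¬p, v
Accessibility: uRu, uRv, vRv
Branch closes: p and ¬p both at v.
Every branch of the negation's tableau closes; the branch above is one of them.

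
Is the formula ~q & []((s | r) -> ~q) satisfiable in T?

Satisfiable

1. ~q & []((s | r) -> ~q), 0
2. ~q, 0
3. []((s | r) -> ~q), 0
4. (s | r) -> ~q, 0
Accessibility: 0R0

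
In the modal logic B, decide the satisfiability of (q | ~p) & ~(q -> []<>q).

1. (q | ~p) & ~(q -> []<>q), u
2. q | ~p, u   [&-rule on 1]
3. ~(q -> []<>q), u   [&-rule on 1]
4. q, u   [~->-rule on 3]
5. ~[]<>q, u   [~->-rule on 3]
6. ~p, u   [|-rule on 2 (branches; this branch)]
7. ~<>q, v   [~[]-rule on 5: fresh world v, uRv]
8. ~q, u   [~<>-rule on 7 via vRu]
Accessibility: uRu, uRv, vRu, vRv
Branch closes: q and ~q both at u.
All branches of the tableau close; one closing branch shown above.

Unsatisfiable (every branch closes)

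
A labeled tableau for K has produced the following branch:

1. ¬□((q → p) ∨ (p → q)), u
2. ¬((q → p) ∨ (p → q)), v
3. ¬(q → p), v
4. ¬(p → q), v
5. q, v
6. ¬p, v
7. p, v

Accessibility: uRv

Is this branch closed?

Yes, closed

Both p and ¬p appear at v.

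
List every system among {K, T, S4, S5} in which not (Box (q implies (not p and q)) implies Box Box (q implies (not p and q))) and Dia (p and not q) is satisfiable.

K, T

S4-tableau for the formula:
1. not (Box (q implies (not p and q)) implies Box Box (q implies (not p and q))) and Dia (p and not q), u
2. not (Box (q implies (not p and q)) implies Box Box (q implies (not p and q))), u
3. Dia (p and not q), u
4. Box (q implies (not p and q)), u
5. not Box Box (q implies (not p and q)), u
6. q implies (not p and q), u
7. not p and q, u
8. not p, u
9. q, u
10. p and not q, v
11. p, v
12. not q, v
13. q implies (not p and q), v
14. not Box (q implies (not p and q)), w
15. q implies (not p and q), w
16. not p and q, w
17. not p, w
18. q, w
19. not (q implies (not p and q)), x
20. q, x
21. not (not p and q), x
22. q implies (not p and q), x
23. p, x
24. not p and q, x
25. not p, x
Accessibility: uRu, uRv, uRw, uRx, vRv, wRw, wRx, xRx
Branch closes: p and not p both at x.
Every branch closes (one shown): unsatisfiable in S4, hence also in S5 (every S5-frame is an S4-frame).
T-tableau for the formula:
1. not (Box (q implies (not p and q)) implies Box Box (q implies (not p and q))) and Dia (p and not q), u
2. not (Box (q implies (not p and q)) implies Box Box (q implies (not p and q))), u
3. Dia (p and not q), u
4. Box (q implies (not p and q)), u
5. not Box Box (q implies (not p and q)), u
6. q implies (not p and q), u
7. not p and q, u
8. not p, u
9. q, u
10. p and not q, v
11. p, v
12. not q, v
13. q implies (not p and q), v
14. not Box (q implies (not p and q)), w
15. q implies (not p and q), w
16. not p and q, w
17. not p, w
18. q, w
19. not (q implies (not p and q)), x
20. q, x
21. not (not p and q), x
22. p, x
Accessibility: uRu, uRv, uRw, vRv, wRw, wRx, xRx
Complete open branch: satisfiable in T, hence also in K (this T-model is also a K-model).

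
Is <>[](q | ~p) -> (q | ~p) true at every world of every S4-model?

Not valid

Tableau for the negation ~(<>[](q | ~p) -> (q | ~p)):
1. ~(<>[](q | ~p) -> (q | ~p)), u
2. <>[](q | ~p), u
3. ~(q | ~p), u
4. ~q, u
5. p, u
6. [](q | ~p), v
7. q | ~p, v
8. ~p, v
Accessibility: uRu, uRv, vRv
The negation has an open branch (countermodel exists).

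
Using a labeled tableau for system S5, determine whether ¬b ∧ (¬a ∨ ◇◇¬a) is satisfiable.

Satisfiable

1. ¬b ∧ (¬a ∨ ◇◇¬a), w0
2. ¬b, w0
3. ¬a ∨ ◇◇¬a, w0
4. ◇◇¬a, w0
5. ◇¬a, w1
6. ¬a, w2
Accessibility: w0Rw0, w0Rw1, w0Rw2, w1Rw0, w1Rw1, w1Rw2, w2Rw0, w2Rw1, w2Rw2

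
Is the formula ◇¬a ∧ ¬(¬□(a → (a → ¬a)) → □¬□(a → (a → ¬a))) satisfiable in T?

Satisfiable (open branch found)

1. ◇¬a ∧ ¬(¬□(a → (a → ¬a)) → □¬□(a → (a → ¬a))), 0
2. ◇¬a, 0
3. ¬(¬□(a → (a → ¬a)) → □¬□(a → (a → ¬a))), 0
4. ¬□(a → (a → ¬a)), 0
5. ¬□¬□(a → (a → ¬a)), 0
6. ¬a, 1
7. ¬(a → (a → ¬a)), 2
8. a, 2
9. ¬(a → ¬a), 2
10. □(a → (a → ¬a)), 3
11. a → (a → ¬a), 3
12. a → ¬a, 3
13. ¬a, 3
Accessibility: 0R0, 0R1, 0R2, 0R3, 1R1, 2R2, 3R3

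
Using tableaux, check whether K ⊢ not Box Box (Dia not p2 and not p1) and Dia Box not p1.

Tableau for the negation not (not Box Box (Dia not p2 and not p1) and Dia Box not p1):
1. not (not Box Box (Dia not p2 and not p1) and Dia Box not p1), u
2. not Dia Box not p1, u
The negation has an open branch (countermodel exists).

No, not valid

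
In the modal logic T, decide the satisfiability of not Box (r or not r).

Unsatisfiable (every branch closes)

1. not Box (r or not r), 0
2. not (r or not r), 1   [neg-Box-rule on 1: fresh world 1, 0R1]
3. not r, 1   [neg-or-rule on 2]
4. r, 1   [neg-or-rule on 2]
Accessibility: 0R0, 0R1, 1R1
Branch closes: r and not r both at 1.
Every branch closes; the branch above is one of them.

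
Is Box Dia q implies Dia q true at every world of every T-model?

Tableau for the negation not (Box Dia q implies Dia q):
1. not (Box Dia q implies Dia q), u
2. Box Dia q, u
3. not Dia q, u
4. Dia q, u
5. not q, u
6. q, v
7. Dia q, v
8. not q, v
Accessibility: uRu, uRv, vRv
Branch closes: q and not q both at v.
All branches of the negation close; one closing branch shown above.

Yes, valid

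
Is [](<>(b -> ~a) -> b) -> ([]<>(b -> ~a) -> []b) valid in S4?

Valid

Tableau for the negation ~([](<>(b -> ~a) -> b) -> ([]<>(b -> ~a) -> []b)):
1. ~([](<>(b -> ~a) -> b) -> ([]<>(b -> ~a) -> []b)), u
2. [](<>(b -> ~a) -> b), u
3. ~([]<>(b -> ~a) -> []b), u
4. []<>(b -> ~a), u
5. ~[]b, u
6. <>(b -> ~a) -> b, u
7. <>(b -> ~a), u
8. ~<>(b -> ~a), u
9. ~(b -> ~a), u
10. b, u
11. a, u
12. ~b, v
13. <>(b -> ~a) -> b, v
14. <>(b -> ~a), v
15. ~(b -> ~a), v
16. b, v
17. a, v
Accessibility: uRu, uRv, vRv
Branch closes: b and ~b both at v.
All branches of the negation close; one closing branch shown above.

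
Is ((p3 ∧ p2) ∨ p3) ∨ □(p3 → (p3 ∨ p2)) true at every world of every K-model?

Yes, valid

Tableau for the negation ¬(((p3 ∧ p2) ∨ p3) ∨ □(p3 → (p3 ∨ p2))):
1. ¬(((p3 ∧ p2) ∨ p3) ∨ □(p3 → (p3 ∨ p2))), w0
2. ¬((p3 ∧ p2) ∨ p3), w0
3. ¬□(p3 → (p3 ∨ p2)), w0
4. ¬(p3 ∧ p2), w0
5. ¬p3, w0
6. ¬p2, w0
7. ¬(p3 → (p3 ∨ p2)), w1
8. p3, w1
9. ¬(p3 ∨ p2), w1
10. ¬p3, w1
11. ¬p2, w1
Accessibility: w0Rw1
Branch closes: p3 and ¬p3 both at w1.
All branches of the negation close; one closing branch shown above.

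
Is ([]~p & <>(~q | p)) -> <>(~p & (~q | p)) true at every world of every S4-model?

Yes, valid

Tableau for the negation ~(([]~p & <>(~q | p)) -> <>(~p & (~q | p))):
1. ~(([]~p & <>(~q | p)) -> <>(~p & (~q | p))), u
2. []~p & <>(~q | p), u
3. ~<>(~p & (~q | p)), u
4. []~p, u
5. <>(~q | p), u
6. ~(~p & (~q | p)), u
7. ~p, u
8. ~(~q | p), u
9. q, u
10. ~q | p, v
11. ~(~p & (~q | p)), v
12. ~p, v
13. ~q, v
14. ~(~q | p), v
15. q, v
Accessibility: uRu, uRv, vRv
Branch closes: q and ~q both at v.
All branches of the negation close; one closing branch shown above.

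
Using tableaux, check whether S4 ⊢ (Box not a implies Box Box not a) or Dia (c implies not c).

Tableau for the negation not ((Box not a implies Box Box not a) or Dia (c implies not c)):
1. not ((Box not a implies Box Box not a) or Dia (c implies not c)), u
2. not (Box not a implies Box Box not a), u
3. not Dia (c implies not c), u
4. Box not a, u
5. not Box Box not a, u
6. not (c implies not c), u
7. c, u
8. not a, u
9. not Box not a, v
10. not (c implies not c), v
11. c, v
12. not a, v
13. a, w
14. not (c implies not c), w
15. c, w
16. not a, w
Accessibility: uRu, uRv, uRw, vRv, vRw, wRw
Branch closes: a and not a both at w.
Every branch of the negation's tableau closes; the branch above is one of them.

Valid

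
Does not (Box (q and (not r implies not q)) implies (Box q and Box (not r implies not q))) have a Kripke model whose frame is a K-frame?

1. not (Box (q and (not r implies not q)) implies (Box q and Box (not r implies not q))), w0
2. Box (q and (not r implies not q)), w0
3. not (Box q and Box (not r implies not q)), w0
4. not Box (not r implies not q), w0
5. not (not r implies not q), w1
6. not r, w1
7. q, w1
8. q and (not r implies not q), w1
9. not r implies not q, w1
10. not q, w1
Accessibility: w0Rw1
Branch closes: q and not q both at w1.
All branches of the tableau close; one closing branch shown above.

No, unsatisfiable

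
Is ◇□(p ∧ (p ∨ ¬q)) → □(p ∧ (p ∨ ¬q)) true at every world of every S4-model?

Invalid (countermodel exists)

Tableau for the negation ¬(◇□(p ∧ (p ∨ ¬q)) → □(p ∧ (p ∨ ¬q))):
1. ¬(◇□(p ∧ (p ∨ ¬q)) → □(p ∧ (p ∨ ¬q))), u
2. ◇□(p ∧ (p ∨ ¬q)), u
3. ¬□(p ∧ (p ∨ ¬q)), u
4. □(p ∧ (p ∨ ¬q)), v
5. p ∧ (p ∨ ¬q), v
6. p, v
7. p ∨ ¬q, v
8. ¬q, v
9. ¬(p ∧ (p ∨ ¬q)), w
10. ¬(p ∨ ¬q), w
11. ¬p, w
12. q, w
Accessibility: uRu, uRv, uRw, vRv, wRw
The negation has an open branch (countermodel exists).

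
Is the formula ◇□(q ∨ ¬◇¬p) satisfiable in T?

1. ◇□(q ∨ ¬◇¬p), w0
2. □(q ∨ ¬◇¬p), w1
3. q ∨ ¬◇¬p, w1
4. ¬◇¬p, w1
5. p, w1
Accessibility: w0Rw0, w0Rw1, w1Rw1

Yes, satisfiable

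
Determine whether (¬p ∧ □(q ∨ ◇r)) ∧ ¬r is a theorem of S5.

No, not valid

Tableau for the negation ¬((¬p ∧ □(q ∨ ◇r)) ∧ ¬r):
1. ¬((¬p ∧ □(q ∨ ◇r)) ∧ ¬r), 0
2. r, 0
Accessibility: 0R0
The negation has an open branch (countermodel exists).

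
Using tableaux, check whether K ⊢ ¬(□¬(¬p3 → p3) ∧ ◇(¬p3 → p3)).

Tableau for the negation □¬(¬p3 → p3) ∧ ◇(¬p3 → p3):
1. □¬(¬p3 → p3) ∧ ◇(¬p3 → p3), w0
2. □¬(¬p3 → p3), w0
3. ◇(¬p3 → p3), w0
4. ¬p3 → p3, w1
5. ¬(¬p3 → p3), w1
6. ¬p3, w1
7. p3, w1
Accessibility: w0Rw1
Branch closes: p3 and ¬p3 both at w1.
All branches of the negation close; one closing branch shown above.

Valid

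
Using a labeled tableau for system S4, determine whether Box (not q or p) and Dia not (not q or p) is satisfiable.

1. Box (not q or p) and Dia not (not q or p), u
2. Box (not q or p), u
3. Dia not (not q or p), u
4. not q or p, u
5. p, u
6. not (not q or p), v
7. q, v
8. not p, v
9. not q or p, v
10. p, v
Accessibility: uRu, uRv, vRv
Branch closes: p and not p both at v.
All branches of the tableau close; one closing branch shown above.

No, unsatisfiable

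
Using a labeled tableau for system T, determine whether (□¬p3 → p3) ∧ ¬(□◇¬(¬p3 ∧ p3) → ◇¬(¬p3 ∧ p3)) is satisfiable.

Unsatisfiable (every branch closes)

1. (□¬p3 → p3) ∧ ¬(□◇¬(¬p3 ∧ p3) → ◇¬(¬p3 ∧ p3)), w0
2. □¬p3 → p3, w0   [∧-rule on 1]
3. ¬(□◇¬(¬p3 ∧ p3) → ◇¬(¬p3 ∧ p3)), w0   [∧-rule on 1]
4. □◇¬(¬p3 ∧ p3), w0   [¬→-rule on 3]
5. ¬◇¬(¬p3 ∧ p3), w0   [¬→-rule on 3]
6. ◇¬(¬p3 ∧ p3), w0   [□-rule on 4 via w0Rw0]
7. ¬p3 ∧ p3, w0   [¬◇-rule on 5 via w0Rw0]
8. ¬p3, w0   [∧-rule on 7]
9. p3, w0   [∧-rule on 7]
Accessibility: w0Rw0
Branch closes: p3 and ¬p3 both at w0.
(One branch shown.) All branches close.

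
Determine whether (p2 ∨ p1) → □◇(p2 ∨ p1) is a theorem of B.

Valid in B

Tableau for the negation ¬((p2 ∨ p1) → □◇(p2 ∨ p1)):
1. ¬((p2 ∨ p1) → □◇(p2 ∨ p1)), u
2. p2 ∨ p1, u   [¬→-rule on 1]
3. ¬□◇(p2 ∨ p1), u   [¬→-rule on 1]
4. p1, u   [∨-rule on 2 (branches; this branch)]
5. ¬◇(p2 ∨ p1), v   [¬□-rule on 3: fresh world v, uRv]
6. ¬(p2 ∨ p1), u   [¬◇-rule on 5 via vRu]
7. ¬p2, u   [¬∨-rule on 6]
8. ¬p1, u   [¬∨-rule on 6]
Accessibility: uRu, uRv, vRu, vRv
Branch closes: p1 and ¬p1 both at u.
Every branch of the negation's tableau closes; the branch above is one of them.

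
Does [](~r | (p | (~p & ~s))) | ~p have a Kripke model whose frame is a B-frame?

1. [](~r | (p | (~p & ~s))) | ~p, 0
2. ~p, 0
Accessibility: 0R0

Satisfiable (open branch found)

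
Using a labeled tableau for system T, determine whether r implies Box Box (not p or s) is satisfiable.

Satisfiable (open branch found)

1. r implies Box Box (not p or s), 0
2. Box Box (not p or s), 0
3. Box (not p or s), 0
4. not p or s, 0
5. s, 0
Accessibility: 0R0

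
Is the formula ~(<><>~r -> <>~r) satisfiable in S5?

Unsatisfiable (every branch closes)

1. ~(<><>~r -> <>~r), u
2. <><>~r, u
3. ~<>~r, u
4. r, u
5. <>~r, v
6. r, v
7. ~r, w
8. r, w
Accessibility: uRu, uRv, uRw, vRu, vRv, vRw, wRu, wRv, wRw
Branch closes: r and ~r both at w.
(One branch shown.) All branches close.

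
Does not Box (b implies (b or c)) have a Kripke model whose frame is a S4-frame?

1. not Box (b implies (b or c)), w0
2. not (b implies (b or c)), w1
3. b, w1
4. not (b or c), w1
5. not b, w1
6. not c, w1
Accessibility: w0Rw0, w0Rw1, w1Rw1
Branch closes: b and not b both at w1.
(One branch shown.) All branches close.

No, unsatisfiable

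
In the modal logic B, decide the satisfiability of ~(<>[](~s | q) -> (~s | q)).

1. ~(<>[](~s | q) -> (~s | q)), 0
2. <>[](~s | q), 0   [~->-rule on 1]
3. ~(~s | q), 0   [~->-rule on 1]
4. s, 0   [~|-rule on 3]
5. ~q, 0   [~|-rule on 3]
6. [](~s | q), 1   [<>-rule on 2: fresh world 1, 0R1]
7. ~s | q, 0   [[]-rule on 6 via 1R0]
8. ~s | q, 1   [[]-rule on 6 via 1R1]
9. q, 0   [|-rule on 7 (branches; this branch)]
Accessibility: 0R0, 0R1, 1R0, 1R1
Branch closes: q and ~q both at 0.
(One branch shown.) All branches close.

No, unsatisfiable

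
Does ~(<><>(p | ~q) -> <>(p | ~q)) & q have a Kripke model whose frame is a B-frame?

1. ~(<><>(p | ~q) -> <>(p | ~q)) & q, 0
2. ~(<><>(p | ~q) -> <>(p | ~q)), 0   [&-rule on 1]
3. q, 0   [&-rule on 1]
4. <><>(p | ~q), 0   [~->-rule on 2]
5. ~<>(p | ~q), 0   [~->-rule on 2]
6. ~(p | ~q), 0   [~<>-rule on 5 via 0R0]
7. ~p, 0   [~|-rule on 6]
8. <>(p | ~q), 1   [<>-rule on 4: fresh world 1, 0R1]
9. ~(p | ~q), 1   [~<>-rule on 5 via 0R1]
10. ~p, 1   [~|-rule on 9]
11. q, 1   [~|-rule on 9]
12. p | ~q, 2   [<>-rule on 8: fresh world 2, 1R2]
13. ~q, 2   [|-rule on 12 (branches; this branch)]
Accessibility: 0R0, 0R1, 1R0, 1R1, 1R2, 2R1, 2R2

Satisfiable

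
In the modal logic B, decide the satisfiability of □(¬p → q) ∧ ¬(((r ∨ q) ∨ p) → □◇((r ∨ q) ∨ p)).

1. □(¬p → q) ∧ ¬(((r ∨ q) ∨ p) → □◇((r ∨ q) ∨ p)), u
2. □(¬p → q), u
3. ¬(((r ∨ q) ∨ p) → □◇((r ∨ q) ∨ p)), u
4. (r ∨ q) ∨ p, u
5. ¬□◇((r ∨ q) ∨ p), u
6. ¬p → q, u
7. r ∨ q, u
8. q, u
9. ¬◇((r ∨ q) ∨ p), v
10. ¬p → q, v
11. ¬((r ∨ q) ∨ p), u
12. ¬(r ∨ q), u
13. ¬p, u
14. ¬r, u
15. ¬q, u
Accessibility: uRu, uRv, vRu, vRv
Branch closes: q and ¬q both at u.
Every branch closes; the branch above is one of them.

No, unsatisfiable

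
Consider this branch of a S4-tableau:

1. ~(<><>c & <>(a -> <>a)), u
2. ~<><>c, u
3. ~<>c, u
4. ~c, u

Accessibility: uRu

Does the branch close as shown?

Not closed

There is no literal clash: for every atom and world, at most one sign appears.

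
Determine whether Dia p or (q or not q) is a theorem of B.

Valid

Tableau for the negation not (Dia p or (q or not q)):
1. not (Dia p or (q or not q)), w0
2. not Dia p, w0   [neg-or-rule on 1]
3. not (q or not q), w0   [neg-or-rule on 1]
4. not q, w0   [neg-or-rule on 3]
5. q, w0   [neg-or-rule on 3]
Accessibility: w0Rw0
Branch closes: q and not q both at w0.
All branches of the negation close; one closing branch shown above.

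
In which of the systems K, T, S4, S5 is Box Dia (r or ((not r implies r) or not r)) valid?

T-tableau for the negation not Box Dia (r or ((not r implies r) or not r)):
1. not Box Dia (r or ((not r implies r) or not r)), w0
2. not Dia (r or ((not r implies r) or not r)), w1
3. not (r or ((not r implies r) or not r)), w1
4. not r, w1
5. not ((not r implies r) or not r), w1
6. not (not r implies r), w1
7. r, w1
Accessibility: w0Rw0, w0Rw1, w1Rw1
Branch closes: r and not r both at w1.
Every branch closes (one shown): valid in T, hence also in S4, S5 (every theorem of T is a theorem of S4 and S5).
K-tableau for the negation not Box Dia (r or ((not r implies r) or not r)):
1. not Box Dia (r or ((not r implies r) or not r)), w0
2. not Dia (r or ((not r implies r) or not r)), w1
Accessibility: w0Rw1
Complete open branch: countermodel on a K-frame, so not valid in K.

T, S4, S5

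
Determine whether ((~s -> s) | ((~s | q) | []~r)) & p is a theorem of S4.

Tableau for the negation ~(((~s -> s) | ((~s | q) | []~r)) & p):
1. ~(((~s -> s) | ((~s | q) | []~r)) & p), w0
2. ~p, w0
Accessibility: w0Rw0
The negation has an open branch (countermodel exists).

Invalid (countermodel exists)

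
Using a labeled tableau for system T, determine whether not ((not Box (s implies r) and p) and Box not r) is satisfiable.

1. not ((not Box (s implies r) and p) and Box not r), w0
2. not Box not r, w0
3. r, w1
Accessibility: w0Rw0, w0Rw1, w1Rw1

Yes, satisfiable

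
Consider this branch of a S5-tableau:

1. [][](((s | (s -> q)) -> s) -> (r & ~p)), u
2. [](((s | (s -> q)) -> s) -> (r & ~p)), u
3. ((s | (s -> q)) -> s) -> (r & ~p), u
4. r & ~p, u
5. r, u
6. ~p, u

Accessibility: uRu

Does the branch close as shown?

No, open

There is no literal clash: for every atom and world, at most one sign appears.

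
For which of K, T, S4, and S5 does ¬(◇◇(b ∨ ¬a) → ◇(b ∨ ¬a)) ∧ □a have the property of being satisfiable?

T-tableau for the formula:
1. ¬(◇◇(b ∨ ¬a) → ◇(b ∨ ¬a)) ∧ □a, w0
2. ¬(◇◇(b ∨ ¬a) → ◇(b ∨ ¬a)), w0   [∧-rule on 1]
3. □a, w0   [∧-rule on 1]
4. ◇◇(b ∨ ¬a), w0   [¬→-rule on 2]
5. ¬◇(b ∨ ¬a), w0   [¬→-rule on 2]
6. a, w0   [□-rule on 3 via w0Rw0]
7. ¬(b ∨ ¬a), w0   [¬◇-rule on 5 via w0Rw0]
8. ¬b, w0   [¬∨-rule on 7]
9. ◇(b ∨ ¬a), w1   [◇-rule on 4: fresh world w1, w0Rw1]
10. a, w1   [□-rule on 3 via w0Rw1]
11. ¬(b ∨ ¬a), w1   [¬◇-rule on 5 via w0Rw1]
12. ¬b, w1   [¬∨-rule on 11]
13. b ∨ ¬a, w2   [◇-rule on 9: fresh world w2, w1Rw2]
14. ¬a, w2   [∨-rule on 13 (branches; this branch)]
Accessibility: w0Rw0, w0Rw1, w1Rw1, w1Rw2, w2Rw2
Complete open branch: satisfiable in T, hence also in K (this T-model is also a K-model).
S4-tableau for the formula:
1. ¬(◇◇(b ∨ ¬a) → ◇(b ∨ ¬a)) ∧ □a, w0
2. ¬(◇◇(b ∨ ¬a) → ◇(b ∨ ¬a)), w0   [∧-rule on 1]
3. □a, w0   [∧-rule on 1]
4. ◇◇(b ∨ ¬a), w0   [¬→-rule on 2]
5. ¬◇(b ∨ ¬a), w0   [¬→-rule on 2]
6. a, w0   [□-rule on 3 via w0Rw0]
7. ¬(b ∨ ¬a), w0   [¬◇-rule on 5 via w0Rw0]
8. ¬b, w0   [¬∨-rule on 7]
9. ◇(b ∨ ¬a), w1   [◇-rule on 4: fresh world w1, w0Rw1]
10. a, w1   [□-rule on 3 via w0Rw1]
11. ¬(b ∨ ¬a), w1   [¬◇-rule on 5 via w0Rw1]
12. ¬b, w1   [¬∨-rule on 11]
13. b ∨ ¬a, w2   [◇-rule on 9: fresh world w2, w1Rw2]
14. a, w2   [□-rule on 3 via w0Rw2]
15. ¬(b ∨ ¬a), w2   [¬◇-rule on 5 via w0Rw2]
16. ¬b, w2   [¬∨-rule on 15]
17. ¬a, w2   [∨-rule on 13 (branches; this branch)]
Accessibility: w0Rw0, w0Rw1, w0Rw2, w1Rw1, w1Rw2, w2Rw2
Branch closes: a and ¬a both at w2.
Every branch closes (one shown): unsatisfiable in S4, hence also in S5 (every S5-frame is an S4-frame).

K, T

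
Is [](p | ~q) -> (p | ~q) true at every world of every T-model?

Valid in T

Tableau for the negation ~([](p | ~q) -> (p | ~q)):
1. ~([](p | ~q) -> (p | ~q)), w0
2. [](p | ~q), w0
3. ~(p | ~q), w0
4. ~p, w0
5. q, w0
6. p | ~q, w0
7. ~q, w0
Accessibility: w0Rw0
Branch closes: q and ~q both at w0.
Every branch of the negation's tableau closes; the branch above is one of them.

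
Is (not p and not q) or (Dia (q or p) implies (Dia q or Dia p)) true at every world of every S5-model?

Tableau for the negation not ((not p and not q) or (Dia (q or p) implies (Dia q or Dia p))):
1. not ((not p and not q) or (Dia (q or p) implies (Dia q or Dia p))), 0
2. not (not p and not q), 0
3. not (Dia (q or p) implies (Dia q or Dia p)), 0
4. Dia (q or p), 0
5. not (Dia q or Dia p), 0
6. not Dia q, 0
7. not Dia p, 0
8. not q, 0
9. not p, 0
10. q, 0
Accessibility: 0R0
Branch closes: q and not q both at 0.
All branches of the negation close; one closing branch shown above.

Valid in S5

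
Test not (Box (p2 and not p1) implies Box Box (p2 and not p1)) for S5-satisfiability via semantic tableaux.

No, unsatisfiable

1. not (Box (p2 and not p1) implies Box Box (p2 and not p1)), u
2. Box (p2 and not p1), u
3. not Box Box (p2 and not p1), u
4. p2 and not p1, u
5. p2, u
6. not p1, u
7. not Box (p2 and not p1), v
8. p2 and not p1, v
9. p2, v
10. not p1, v
11. not (p2 and not p1), w
12. p2 and not p1, w
13. p2, w
14. not p1, w
15. p1, w
Accessibility: uRu, uRv, uRw, vRu, vRv, vRw, wRu, wRv, wRw
Branch closes: p1 and not p1 both at w.
(One branch shown.) All branches close.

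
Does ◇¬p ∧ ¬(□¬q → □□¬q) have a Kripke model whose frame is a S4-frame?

Unsatisfiable

1. ◇¬p ∧ ¬(□¬q → □□¬q), w0
2. ◇¬p, w0
3. ¬(□¬q → □□¬q), w0
4. □¬q, w0
5. ¬□□¬q, w0
6. ¬q, w0
7. ¬p, w1
8. ¬q, w1
9. ¬□¬q, w2
10. ¬q, w2
11. q, w3
12. ¬q, w3
Accessibility: w0Rw0, w0Rw1, w0Rw2, w0Rw3, w1Rw1, w2Rw2, w2Rw3, w3Rw3
Branch closes: q and ¬q both at w3.
Every branch closes; the branch above is one of them.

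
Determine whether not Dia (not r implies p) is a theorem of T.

Tableau for the negation Dia (not r implies p):
1. Dia (not r implies p), u
2. not r implies p, v
3. p, v
Accessibility: uRu, uRv, vRv
The negation has an open branch (countermodel exists).

No, not valid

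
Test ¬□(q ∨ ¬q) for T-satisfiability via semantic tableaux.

1. ¬□(q ∨ ¬q), w0
2. ¬(q ∨ ¬q), w1
3. ¬q, w1
4. q, w1
Accessibility: w0Rw0, w0Rw1, w1Rw1
Branch closes: q and ¬q both at w1.
Every branch closes; the branch above is one of them.

Unsatisfiable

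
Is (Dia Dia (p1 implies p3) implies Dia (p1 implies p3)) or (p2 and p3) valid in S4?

Tableau for the negation not ((Dia Dia (p1 implies p3) implies Dia (p1 implies p3)) or (p2 and p3)):
1. not ((Dia Dia (p1 implies p3) implies Dia (p1 implies p3)) or (p2 and p3)), w0
2. not (Dia Dia (p1 implies p3) implies Dia (p1 implies p3)), w0
3. not (p2 and p3), w0
4. Dia Dia (p1 implies p3), w0
5. not Dia (p1 implies p3), w0
6. not (p1 implies p3), w0
7. p1, w0
8. not p3, w0
9. Dia (p1 implies p3), w1
10. not (p1 implies p3), w1
11. p1, w1
12. not p3, w1
13. p1 implies p3, w2
14. not (p1 implies p3), w2
15. p1, w2
16. not p3, w2
17. p3, w2
Accessibility: w0Rw0, w0Rw1, w0Rw2, w1Rw1, w1Rw2, w2Rw2
Branch closes: p3 and not p3 both at w2.
Every branch of the negation's tableau closes; the branch above is one of them.

Valid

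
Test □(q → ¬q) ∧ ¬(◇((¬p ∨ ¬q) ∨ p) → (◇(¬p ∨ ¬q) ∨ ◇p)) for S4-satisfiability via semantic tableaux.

Unsatisfiable

1. □(q → ¬q) ∧ ¬(◇((¬p ∨ ¬q) ∨ p) → (◇(¬p ∨ ¬q) ∨ ◇p)), u
2. □(q → ¬q), u
3. ¬(◇((¬p ∨ ¬q) ∨ p) → (◇(¬p ∨ ¬q) ∨ ◇p)), u
4. ◇((¬p ∨ ¬q) ∨ p), u
5. ¬(◇(¬p ∨ ¬q) ∨ ◇p), u
6. ¬◇(¬p ∨ ¬q), u
7. ¬◇p, u
8. q → ¬q, u
9. ¬(¬p ∨ ¬q), u
10. p, u
11. q, u
12. ¬p, u
Accessibility: uRu
Branch closes: p and ¬p both at u.
All branches of the tableau close; one closing branch shown above.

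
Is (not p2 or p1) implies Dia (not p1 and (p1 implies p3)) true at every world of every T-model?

Tableau for the negation not ((not p2 or p1) implies Dia (not p1 and (p1 implies p3))):
1. not ((not p2 or p1) implies Dia (not p1 and (p1 implies p3))), w0
2. not p2 or p1, w0   [neg-implies-rule on 1]
3. not Dia (not p1 and (p1 implies p3)), w0   [neg-implies-rule on 1]
4. not (not p1 and (p1 implies p3)), w0   [neg-Dia-rule on 3 via w0Rw0]
5. p1, w0   [or-rule on 2 (branches; this branch)]
6. not (p1 implies p3), w0   [neg-and-rule on 4 (branches; this branch)]
7. not p3, w0   [neg-implies-rule on 6]
Accessibility: w0Rw0
The negation has an open branch (countermodel exists).

Not valid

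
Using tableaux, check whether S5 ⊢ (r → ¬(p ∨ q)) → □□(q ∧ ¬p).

Invalid (countermodel exists)

Tableau for the negation ¬((r → ¬(p ∨ q)) → □□(q ∧ ¬p)):
1. ¬((r → ¬(p ∨ q)) → □□(q ∧ ¬p)), 0
2. r → ¬(p ∨ q), 0
3. ¬□□(q ∧ ¬p), 0
4. ¬(p ∨ q), 0
5. ¬p, 0
6. ¬q, 0
7. ¬□(q ∧ ¬p), 1
8. ¬(q ∧ ¬p), 2
9. p, 2
Accessibility: 0R0, 0R1, 0R2, 1R0, 1R1, 1R2, 2R0, 2R1, 2R2
The negation has an open branch (countermodel exists).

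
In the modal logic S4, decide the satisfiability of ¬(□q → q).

Unsatisfiable

1. ¬(□q → q), 0
2. □q, 0
3. ¬q, 0
4. q, 0
Accessibility: 0R0
Branch closes: q and ¬q both at 0.
All branches of the tableau close; one closing branch shown above.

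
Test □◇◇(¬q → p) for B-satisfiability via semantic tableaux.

Satisfiable (open branch found)

1. □◇◇(¬q → p), 0
2. ◇◇(¬q → p), 0
3. ◇(¬q → p), 1
4. ◇◇(¬q → p), 1
5. ¬q → p, 2
6. p, 2
7. ◇(¬q → p), 3
8. ¬q → p, 4
9. p, 4
Accessibility: 0R0, 0R1, 1R0, 1R1, 1R2, 1R3, 2R1, 2R2, 3R1, 3R3, 3R4, 4R3, 4R4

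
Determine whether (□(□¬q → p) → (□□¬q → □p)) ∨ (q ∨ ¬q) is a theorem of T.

Yes, valid

Tableau for the negation ¬((□(□¬q → p) → (□□¬q → □p)) ∨ (q ∨ ¬q)):
1. ¬((□(□¬q → p) → (□□¬q → □p)) ∨ (q ∨ ¬q)), w0
2. ¬(□(□¬q → p) → (□□¬q → □p)), w0
3. ¬(q ∨ ¬q), w0
4. □(□¬q → p), w0
5. ¬(□□¬q → □p), w0
6. ¬q, w0
7. q, w0
Accessibility: w0Rw0
Branch closes: q and ¬q both at w0.
Every branch of the negation's tableau closes; the branch above is one of them.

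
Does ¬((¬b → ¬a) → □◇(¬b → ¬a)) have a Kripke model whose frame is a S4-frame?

Satisfiable (open branch found)

1. ¬((¬b → ¬a) → □◇(¬b → ¬a)), w0
2. ¬b → ¬a, w0   [¬→-rule on 1]
3. ¬□◇(¬b → ¬a), w0   [¬→-rule on 1]
4. ¬a, w0   [→-rule on 2 (branches; this branch)]
5. ¬◇(¬b → ¬a), w1   [¬□-rule on 3: fresh world w1, w0Rw1]
6. ¬(¬b → ¬a), w1   [¬◇-rule on 5 via w1Rw1]
7. ¬b, w1   [¬→-rule on 6]
8. a, w1   [¬→-rule on 6]
Accessibility: w0Rw0, w0Rw1, w1Rw1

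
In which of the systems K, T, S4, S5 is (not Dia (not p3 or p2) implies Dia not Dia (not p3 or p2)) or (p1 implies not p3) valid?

T, S4, S5

T-tableau for the negation not ((not Dia (not p3 or p2) implies Dia not Dia (not p3 or p2)) or (p1 implies not p3)):
1. not ((not Dia (not p3 or p2) implies Dia not Dia (not p3 or p2)) or (p1 implies not p3)), w0
2. not (not Dia (not p3 or p2) implies Dia not Dia (not p3 or p2)), w0
3. not (p1 implies not p3), w0
4. not Dia (not p3 or p2), w0
5. not Dia not Dia (not p3 or p2), w0
6. p1, w0
7. p3, w0
8. not (not p3 or p2), w0
9. not p2, w0
10. Dia (not p3 or p2), w0
11. not p3 or p2, w1
12. not (not p3 or p2), w1
13. p3, w1
14. not p2, w1
15. Dia (not p3 or p2), w1
16. p2, w1
Accessibility: w0Rw0, w0Rw1, w1Rw1
Branch closes: p2 and not p2 both at w1.
Every branch closes (one shown): valid in T, hence also in S4, S5 (every theorem of T is a theorem of S4 and S5).
K-tableau for the negation not ((not Dia (not p3 or p2) implies Dia not Dia (not p3 or p2)) or (p1 implies not p3)):
1. not ((not Dia (not p3 or p2) implies Dia not Dia (not p3 or p2)) or (p1 implies not p3)), w0
2. not (not Dia (not p3 or p2) implies Dia not Dia (not p3 or p2)), w0
3. not (p1 implies not p3), w0
4. not Dia (not p3 or p2), w0
5. not Dia not Dia (not p3 or p2), w0
6. p1, w0
7. p3, w0
Complete open branch: countermodel on a K-frame, so not valid in K.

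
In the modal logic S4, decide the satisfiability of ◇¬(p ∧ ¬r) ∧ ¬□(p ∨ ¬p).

Unsatisfiable

1. ◇¬(p ∧ ¬r) ∧ ¬□(p ∨ ¬p), 0
2. ◇¬(p ∧ ¬r), 0
3. ¬□(p ∨ ¬p), 0
4. ¬(p ∧ ¬r), 1
5. r, 1
6. ¬(p ∨ ¬p), 2
7. ¬p, 2
8. p, 2
Accessibility: 0R0, 0R1, 0R2, 1R1, 2R2
Branch closes: p and ¬p both at 2.
All branches of the tableau close; one closing branch shown above.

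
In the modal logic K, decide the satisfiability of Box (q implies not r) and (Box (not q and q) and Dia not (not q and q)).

1. Box (q implies not r) and (Box (not q and q) and Dia not (not q and q)), 0
2. Box (q implies not r), 0
3. Box (not q and q) and Dia not (not q and q), 0
4. Box (not q and q), 0
5. Dia not (not q and q), 0
6. not (not q and q), 1
7. q implies not r, 1
8. not q and q, 1
9. not q, 1
10. q, 1
Accessibility: 0R1
Branch closes: q and not q both at 1.
(One branch shown.) All branches close.

Unsatisfiable (every branch closes)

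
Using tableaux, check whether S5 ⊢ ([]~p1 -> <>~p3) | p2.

Invalid (countermodel exists)

Tableau for the negation ~(([]~p1 -> <>~p3) | p2):
1. ~(([]~p1 -> <>~p3) | p2), u
2. ~([]~p1 -> <>~p3), u
3. ~p2, u
4. []~p1, u
5. ~<>~p3, u
6. ~p1, u
7. p3, u
Accessibility: uRu
The negation has an open branch (countermodel exists).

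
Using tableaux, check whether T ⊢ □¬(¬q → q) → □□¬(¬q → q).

No, not valid

Tableau for the negation ¬(□¬(¬q → q) → □□¬(¬q → q)):
1. ¬(□¬(¬q → q) → □□¬(¬q → q)), 0
2. □¬(¬q → q), 0
3. ¬□□¬(¬q → q), 0
4. ¬(¬q → q), 0
5. ¬q, 0
6. ¬□¬(¬q → q), 1
7. ¬(¬q → q), 1
8. ¬q, 1
9. ¬q → q, 2
10. q, 2
Accessibility: 0R0, 0R1, 1R1, 1R2, 2R2
The negation has an open branch (countermodel exists).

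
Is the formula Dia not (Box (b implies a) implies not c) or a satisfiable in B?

1. Dia not (Box (b implies a) implies not c) or a, w0
2. a, w0
Accessibility: w0Rw0

Satisfiable (open branch found)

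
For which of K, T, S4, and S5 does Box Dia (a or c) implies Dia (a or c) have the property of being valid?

T, S4, S5

K-tableau for the negation not (Box Dia (a or c) implies Dia (a or c)):
1. not (Box Dia (a or c) implies Dia (a or c)), 0
2. Box Dia (a or c), 0
3. not Dia (a or c), 0
Complete open branch: countermodel on a K-frame, so not valid in K.
T-tableau for the negation not (Box Dia (a or c) implies Dia (a or c)):
1. not (Box Dia (a or c) implies Dia (a or c)), 0
2. Box Dia (a or c), 0
3. not Dia (a or c), 0
4. Dia (a or c), 0
5. not (a or c), 0
6. not a, 0
7. not c, 0
8. a or c, 1
9. Dia (a or c), 1
10. not (a or c), 1
11. not a, 1
12. not c, 1
13. c, 1
Accessibility: 0R0, 0R1, 1R1
Branch closes: c and not c both at 1.
Every branch closes (one shown): valid in T, hence also in S4, S5 (every theorem of T is a theorem of S4 and S5).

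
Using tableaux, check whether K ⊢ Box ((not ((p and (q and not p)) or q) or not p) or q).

Tableau for the negation not Box ((not ((p and (q and not p)) or q) or not p) or q):
1. not Box ((not ((p and (q and not p)) or q) or not p) or q), 0
2. not ((not ((p and (q and not p)) or q) or not p) or q), 1   [neg-Box-rule on 1: fresh world 1, 0R1]
3. not (not ((p and (q and not p)) or q) or not p), 1   [neg-or-rule on 2]
4. not q, 1   [neg-or-rule on 2]
5. (p and (q and not p)) or q, 1   [neg-or-rule on 3]
6. p, 1   [neg-or-rule on 3]
7. p and (q and not p), 1   [or-rule on 5 (branches; this branch)]
8. q and not p, 1   [and-rule on 7]
9. q, 1   [and-rule on 8]
10. not p, 1   [and-rule on 8]
Accessibility: 0R1
Branch closes: q and not q both at 1.
Every branch of the negation's tableau closes; the branch above is one of them.

Yes, valid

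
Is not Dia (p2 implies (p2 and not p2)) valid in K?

Not valid

Tableau for the negation Dia (p2 implies (p2 and not p2)):
1. Dia (p2 implies (p2 and not p2)), 0
2. p2 implies (p2 and not p2), 1   [Dia-rule on 1: fresh world 1, 0R1]
3. not p2, 1   [implies-rule on 2 (branches; this branch)]
Accessibility: 0R1
The negation has an open branch (countermodel exists).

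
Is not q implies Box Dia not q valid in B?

Tableau for the negation not (not q implies Box Dia not q):
1. not (not q implies Box Dia not q), 0
2. not q, 0
3. not Box Dia not q, 0
4. not Dia not q, 1
5. q, 0
Accessibility: 0R0, 0R1, 1R0, 1R1
Branch closes: q and not q both at 0.
Every branch of the negation's tableau closes; the branch above is one of them.

Valid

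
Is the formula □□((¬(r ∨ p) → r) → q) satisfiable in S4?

Yes, satisfiable

1. □□((¬(r ∨ p) → r) → q), u
2. □((¬(r ∨ p) → r) → q), u   [□-rule on 1 via uRu]
3. (¬(r ∨ p) → r) → q, u   [□-rule on 2 via uRu]
4. q, u   [→-rule on 3 (branches; this branch)]
Accessibility: uRu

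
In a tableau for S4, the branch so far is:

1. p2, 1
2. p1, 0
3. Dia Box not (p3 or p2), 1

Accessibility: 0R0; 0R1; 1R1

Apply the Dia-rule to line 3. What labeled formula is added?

a fresh world 2 with 1R2, and Box not (p3 or p2) at 2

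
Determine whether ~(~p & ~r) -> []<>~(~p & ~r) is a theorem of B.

Tableau for the negation ~(~(~p & ~r) -> []<>~(~p & ~r)):
1. ~(~(~p & ~r) -> []<>~(~p & ~r)), w0
2. ~(~p & ~r), w0
3. ~[]<>~(~p & ~r), w0
4. r, w0
5. ~<>~(~p & ~r), w1
6. ~p & ~r, w0
7. ~p, w0
8. ~r, w0
Accessibility: w0Rw0, w0Rw1, w1Rw0, w1Rw1
Branch closes: r and ~r both at w0.
Every branch of the negation's tableau closes; the branch above is one of them.

Valid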